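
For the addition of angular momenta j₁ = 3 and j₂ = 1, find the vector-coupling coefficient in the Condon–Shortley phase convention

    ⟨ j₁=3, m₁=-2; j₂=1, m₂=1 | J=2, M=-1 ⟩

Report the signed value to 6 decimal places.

+0.690066

j₁+j₂−J=2  J+j₁−j₂=4  J−j₁+j₂=0  j₁+j₂+J+1=7
(j₁±m₁, j₂±m₂, J±M) = (1,5,2,0,1,3)
P² = 480/7
sum k=2..2:
  [2] +1/12 = 1/12
S = 1/12
C² = P²·S² = 10/21 ; C = +0.690066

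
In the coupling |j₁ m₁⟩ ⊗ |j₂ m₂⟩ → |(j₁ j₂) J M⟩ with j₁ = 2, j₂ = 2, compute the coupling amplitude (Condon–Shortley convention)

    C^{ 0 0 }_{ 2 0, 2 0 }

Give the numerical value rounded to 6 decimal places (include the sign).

+0.447214

j₁+j₂−J=4  J+j₁−j₂=0  J−j₁+j₂=0  j₁+j₂+J+1=5
(j₁±m₁, j₂±m₂, J±M) = (2,2,2,2,0,0)
P² = 16/5
sum k=2..2:
  [2] +1/4 = 1/4
S = 1/4
C² = P²·S² = 1/5 ; C = +0.447214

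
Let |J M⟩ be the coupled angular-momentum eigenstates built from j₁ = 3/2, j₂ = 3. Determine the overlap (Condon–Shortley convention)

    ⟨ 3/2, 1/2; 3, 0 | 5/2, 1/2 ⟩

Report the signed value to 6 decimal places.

j₁+j₂−J=2  J+j₁−j₂=1  J−j₁+j₂=4  j₁+j₂+J+1=8
(j₁±m₁, j₂±m₂, J±M) = (2,1,3,3,3,2)
P² = 216/35
sum k=0..1:
  [0] +1/12 = 1/12
  [1] −1/4 = -1/4
S = -1/6
C² = P²·S² = 6/35 ; C = -0.414039

−√(6/35) = -0.414039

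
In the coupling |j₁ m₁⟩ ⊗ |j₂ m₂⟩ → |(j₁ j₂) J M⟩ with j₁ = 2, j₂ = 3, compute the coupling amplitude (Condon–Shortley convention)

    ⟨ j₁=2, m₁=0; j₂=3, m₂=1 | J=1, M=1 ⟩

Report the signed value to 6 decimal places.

+0.414039

√[3·4!0!2!/7! · 2!2!4!2!2!0!] = √(384/35)
  +(−1)^2/∏(2,2,0,2,0,0)! = 1/8  (running 1/8)
⟨..|..⟩ = √(384/35)·(1/8) = +0.414039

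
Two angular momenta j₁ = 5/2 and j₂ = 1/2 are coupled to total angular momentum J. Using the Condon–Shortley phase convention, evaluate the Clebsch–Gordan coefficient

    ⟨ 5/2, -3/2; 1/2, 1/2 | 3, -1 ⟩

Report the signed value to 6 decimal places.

j₁+j₂−J=0  J+j₁−j₂=5  J−j₁+j₂=1  j₁+j₂+J+1=7
(j₁±m₁, j₂±m₂, J±M) = (1,4,1,0,2,4)
P² = 192
sum k=0..0:
  [0] +1/24 = 1/24
S = 1/24
C² = P²·S² = 1/3 ; C = +0.577350

+√(1/3) ≈ +0.577350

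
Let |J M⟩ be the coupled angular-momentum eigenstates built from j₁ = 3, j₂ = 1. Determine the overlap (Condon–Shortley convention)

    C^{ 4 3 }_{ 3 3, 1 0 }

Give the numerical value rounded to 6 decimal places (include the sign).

√[9·0!6!2!/9! · 6!0!1!1!7!1!] = √(129600)
  +(−1)^0/∏(0,0,0,1,6,1)! = 1/720  (running 1/720)
⟨..|..⟩ = √(129600)·(1/720) = +0.500000

+0.500000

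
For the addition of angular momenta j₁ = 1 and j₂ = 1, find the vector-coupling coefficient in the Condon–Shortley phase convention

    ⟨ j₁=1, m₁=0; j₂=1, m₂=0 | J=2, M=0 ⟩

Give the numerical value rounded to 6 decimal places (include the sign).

+√(2/3) ≈ +0.816497

√[5·0!2!2!/5! · 1!1!1!1!2!2!] = √(2/3)
  +(−1)^0/∏(0,0,1,1,1,1)! = 1  (running 1)
⟨..|..⟩ = √(2/3)·(1) = +0.816497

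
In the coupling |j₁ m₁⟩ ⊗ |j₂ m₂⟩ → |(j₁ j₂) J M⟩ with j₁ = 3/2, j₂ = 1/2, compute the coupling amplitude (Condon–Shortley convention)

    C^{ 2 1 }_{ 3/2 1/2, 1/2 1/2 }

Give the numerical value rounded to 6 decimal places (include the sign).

j₁+j₂−J=0  J+j₁−j₂=3  J−j₁+j₂=1  j₁+j₂+J+1=5
(j₁±m₁, j₂±m₂, J±M) = (2,1,1,0,3,1)
P² = 3
sum k=0..0:
  [0] +1/2 = 1/2
S = 1/2
C² = P²·S² = 3/4 ; C = +0.866025

+√(3/4) = +0.866025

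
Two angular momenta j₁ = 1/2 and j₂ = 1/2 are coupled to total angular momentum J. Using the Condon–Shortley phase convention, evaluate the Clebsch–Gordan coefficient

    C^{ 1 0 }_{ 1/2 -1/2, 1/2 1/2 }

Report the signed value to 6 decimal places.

+√(1/2) = +0.707107

√[3·0!1!1!/3! · 0!1!1!0!1!1!] = √(1/2)
  +(−1)^0/∏(0,0,1,1,0,0)! = 1  (running 1)
⟨..|..⟩ = √(1/2)·(1) = +0.707107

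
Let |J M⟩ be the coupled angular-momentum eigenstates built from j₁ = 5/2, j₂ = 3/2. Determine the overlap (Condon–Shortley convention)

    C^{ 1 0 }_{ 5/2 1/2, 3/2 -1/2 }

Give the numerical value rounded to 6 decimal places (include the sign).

√[3·3!2!0!/6! · 3!2!1!2!1!1!] = √(6/5)
  +(−1)^1/∏(1,2,1,0,1,0)! = -1/2  (running -1/2)
⟨..|..⟩ = √(6/5)·(-1/2) = -0.547723

-0.547723  (= −√(3/10))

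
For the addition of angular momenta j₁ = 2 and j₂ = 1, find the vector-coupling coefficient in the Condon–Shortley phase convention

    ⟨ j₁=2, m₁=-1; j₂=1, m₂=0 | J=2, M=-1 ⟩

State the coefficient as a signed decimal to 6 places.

-0.408248  (= −√(1/6))

triangle: 1!*3!*1!/6! = 6/720
(j±m)!: 1!*3!*1!*1!*1!*3! = 36
prefactor² = (2J+1)*Δ*N² = 3/2
  k=0: +1/(0!*1!*3!*1!*0!*0!) = 1/6
  k=1: −1/(1!*0!*2!*0!*1!*1!) = -1/2
Σ = -1/3  ⇒  CG² = 3/2*(-1/3)² = 1/6
CG = −√(1/6) = -0.408248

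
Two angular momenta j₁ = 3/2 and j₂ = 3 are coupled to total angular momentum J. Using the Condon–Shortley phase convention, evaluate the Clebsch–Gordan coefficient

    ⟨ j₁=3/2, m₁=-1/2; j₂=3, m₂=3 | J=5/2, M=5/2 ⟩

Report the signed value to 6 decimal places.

+0.731925

triangle: 2!·1!·4!/8! = 48/40320
(j±m)!: 1!·2!·6!·0!·5!·0! = 172800
prefactor² = (2J+1)·Δ·N² = 8640/7
  k=2: +1/(2!·0!·0!·4!·1!·0!) = 1/48
Σ = 1/48  ⇒  CG² = 8640/7·1/48² = 15/28
CG = +√(15/28) = +0.731925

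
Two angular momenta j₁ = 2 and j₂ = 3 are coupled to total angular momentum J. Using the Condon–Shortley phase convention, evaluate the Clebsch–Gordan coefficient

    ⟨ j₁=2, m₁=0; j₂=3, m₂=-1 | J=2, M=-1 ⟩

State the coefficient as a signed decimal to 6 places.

-0.377964  (= −√(1/7))

j₁+j₂−J=3  J+j₁−j₂=1  J−j₁+j₂=3  j₁+j₂+J+1=8
(j₁±m₁, j₂±m₂, J±M) = (2,2,2,4,1,3)
P² = 36/7
sum k=1..2:
  [1] −1/4 = -1/4
  [2] +1/12 = 1/12
S = -1/6
C² = P²·S² = 1/7 ; C = -0.377964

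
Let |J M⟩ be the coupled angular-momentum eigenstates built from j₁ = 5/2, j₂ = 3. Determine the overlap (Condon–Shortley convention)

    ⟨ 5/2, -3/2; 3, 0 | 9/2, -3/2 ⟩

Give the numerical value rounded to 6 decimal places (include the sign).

−√(45/154) = -0.540562

triangle: 1!*4!*5!/11! = 2880/39916800
(j±m)!: 1!*4!*3!*3!*3!*6! = 3732480
prefactor² = (2J+1)*Δ*N² = 207360/77
  k=0: +1/(0!*1!*4!*3!*0!*2!) = 1/288
  k=1: −1/(1!*0!*3!*2!*1!*3!) = -1/72
Σ = -1/96  ⇒  CG² = 207360/77*(-1/96)² = 45/154
CG = −√(45/154) = -0.540562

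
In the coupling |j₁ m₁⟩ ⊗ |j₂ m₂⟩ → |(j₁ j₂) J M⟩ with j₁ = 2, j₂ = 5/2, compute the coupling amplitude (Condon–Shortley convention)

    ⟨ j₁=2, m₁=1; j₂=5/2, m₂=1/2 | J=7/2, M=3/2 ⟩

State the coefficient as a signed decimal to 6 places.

triangle: 1!×3!×4!/9! = 144/362880
(j±m)!: 3!×1!×3!×2!×5!×2! = 17280
prefactor² = (2J+1)×Δ×N² = 384/7
  k=0: +1/(0!×1!×1!×3!×2!×1!) = 1/12
  k=1: −1/(1!×0!×0!×2!×3!×2!) = -1/24
Σ = 1/24  ⇒  CG² = 384/7×1/24² = 2/21
CG = +√(2/21) = +0.308607

+0.308607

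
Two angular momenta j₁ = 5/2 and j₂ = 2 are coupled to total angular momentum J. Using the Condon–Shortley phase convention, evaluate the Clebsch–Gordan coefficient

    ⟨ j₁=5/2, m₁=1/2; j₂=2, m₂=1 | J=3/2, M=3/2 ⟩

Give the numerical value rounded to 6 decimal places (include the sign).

j₁+j₂−J=3  J+j₁−j₂=2  J−j₁+j₂=1  j₁+j₂+J+1=7
(j₁±m₁, j₂±m₂, J±M) = (3,2,3,1,3,0)
P² = 144/35
sum k=2..2:
  [2] +1/4 = 1/4
S = 1/4
C² = P²·S² = 9/35 ; C = +0.507093

+√(9/35) ≈ +0.507093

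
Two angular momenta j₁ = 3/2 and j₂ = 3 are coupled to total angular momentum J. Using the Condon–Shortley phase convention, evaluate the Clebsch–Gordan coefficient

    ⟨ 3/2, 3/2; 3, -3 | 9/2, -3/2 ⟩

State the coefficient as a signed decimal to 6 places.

+√(1/84) = +0.109109

triangle: 0!×3!×6!/10! = 4320/3628800
(j±m)!: 3!×0!×0!×6!×3!×6! = 18662400
prefactor² = (2J+1)×Δ×N² = 1555200/7
  k=0: +1/(0!×0!×0!×0!×3!×6!) = 1/4320
Σ = 1/4320  ⇒  CG² = 1555200/7×1/4320² = 1/84
CG = +√(1/84) = +0.109109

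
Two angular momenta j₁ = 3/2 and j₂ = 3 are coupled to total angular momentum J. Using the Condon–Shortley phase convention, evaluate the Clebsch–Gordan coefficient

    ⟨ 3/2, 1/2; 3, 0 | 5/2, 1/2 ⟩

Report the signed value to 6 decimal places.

triangle: 2!*1!*4!/8! = 48/40320
(j±m)!: 2!*1!*3!*3!*3!*2! = 864
prefactor² = (2J+1)*Δ*N² = 216/35
  k=0: +1/(0!*2!*1!*3!*0!*1!) = 1/12
  k=1: −1/(1!*1!*0!*2!*1!*2!) = -1/4
Σ = -1/6  ⇒  CG² = 216/35*(-1/6)² = 6/35
CG = −√(6/35) = -0.414039

−√(6/35) ≈ -0.414039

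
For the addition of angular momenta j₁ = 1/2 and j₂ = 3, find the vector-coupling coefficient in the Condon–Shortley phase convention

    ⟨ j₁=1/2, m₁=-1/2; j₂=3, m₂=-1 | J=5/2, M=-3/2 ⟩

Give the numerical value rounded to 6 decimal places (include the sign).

−√(2/7) ≈ -0.534522

j₁+j₂−J=1  J+j₁−j₂=0  J−j₁+j₂=5  j₁+j₂+J+1=7
(j₁±m₁, j₂±m₂, J±M) = (0,1,2,4,1,4)
P² = 1152/7
sum k=1..1:
  [1] −1/24 = -1/24
S = -1/24
C² = P²·S² = 2/7 ; C = -0.534522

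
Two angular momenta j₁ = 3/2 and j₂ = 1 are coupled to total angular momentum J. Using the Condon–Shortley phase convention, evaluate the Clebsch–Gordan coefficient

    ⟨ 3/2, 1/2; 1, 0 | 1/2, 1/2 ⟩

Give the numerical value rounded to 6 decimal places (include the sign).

√[2·2!1!0!/4! · 2!1!1!1!1!0!] = √(1/3)
  +(−1)^1/∏(1,1,0,0,1,0)! = -1  (running -1)
⟨..|..⟩ = √(1/3)·(-1) = -0.577350

-0.577350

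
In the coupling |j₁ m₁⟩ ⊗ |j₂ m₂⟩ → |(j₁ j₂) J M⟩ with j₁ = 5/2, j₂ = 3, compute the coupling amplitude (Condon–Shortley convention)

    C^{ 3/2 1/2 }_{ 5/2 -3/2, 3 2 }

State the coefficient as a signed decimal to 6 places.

−√(1/21) ≈ -0.218218

√[4·4!1!2!/8! · 1!4!5!1!2!1!] = √(192/7)
  +(−1)^3/∏(3,1,1,2,0,0)! = -1/12  (running -1/12)
  +(−1)^4/∏(4,0,0,1,1,1)! = 1/24  (running -1/24)
⟨..|..⟩ = √(192/7)·(-1/24) = -0.218218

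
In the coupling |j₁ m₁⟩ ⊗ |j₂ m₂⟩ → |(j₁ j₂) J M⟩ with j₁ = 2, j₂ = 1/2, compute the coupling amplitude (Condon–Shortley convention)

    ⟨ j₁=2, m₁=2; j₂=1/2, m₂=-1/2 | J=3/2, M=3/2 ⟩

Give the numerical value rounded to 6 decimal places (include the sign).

+√(4/5) = +0.894427

√[4·1!3!0!/5! · 4!0!0!1!3!0!] = √(144/5)
  +(−1)^0/∏(0,1,0,0,3,0)! = 1/6  (running 1/6)
⟨..|..⟩ = √(144/5)·(1/6) = +0.894427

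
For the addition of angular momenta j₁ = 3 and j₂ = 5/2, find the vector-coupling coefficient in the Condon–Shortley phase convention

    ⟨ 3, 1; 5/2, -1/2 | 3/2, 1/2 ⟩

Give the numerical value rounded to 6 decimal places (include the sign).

−√(1/105) ≈ -0.097590

triangle: 4!·2!·1!/8! = 48/40320
(j±m)!: 4!·2!·2!·3!·2!·1! = 1152
prefactor² = (2J+1)·Δ·N² = 192/35
  k=1: −1/(1!·3!·1!·1!·1!·0!) = -1/6
  k=2: +1/(2!·2!·0!·0!·2!·1!) = 1/8
Σ = -1/24  ⇒  CG² = 192/35·(-1/24)² = 1/105
CG = −√(1/105) = -0.097590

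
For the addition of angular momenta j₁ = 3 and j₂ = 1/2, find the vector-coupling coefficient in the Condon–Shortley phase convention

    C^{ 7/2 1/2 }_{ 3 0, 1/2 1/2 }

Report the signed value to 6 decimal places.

+0.755929

triangle: 0!×6!×1!/8! = 720/40320
(j±m)!: 3!×3!×1!×0!×4!×3! = 5184
prefactor² = (2J+1)×Δ×N² = 5184/7
  k=0: +1/(0!×0!×3!×1!×3!×0!) = 1/36
Σ = 1/36  ⇒  CG² = 5184/7×1/36² = 4/7
CG = +√(4/7) = +0.755929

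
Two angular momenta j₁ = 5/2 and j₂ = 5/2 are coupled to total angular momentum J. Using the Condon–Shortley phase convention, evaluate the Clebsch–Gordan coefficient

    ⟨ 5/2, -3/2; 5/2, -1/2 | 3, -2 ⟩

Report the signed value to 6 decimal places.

−√(1/12) ≈ -0.288675

triangle: 2!×3!×3!/9! = 72/362880
(j±m)!: 1!×4!×2!×3!×1!×5! = 34560
prefactor² = (2J+1)×Δ×N² = 48
  k=1: −1/(1!×1!×3!×1!×0!×2!) = -1/12
  k=2: +1/(2!×0!×2!×0!×1!×3!) = 1/24
Σ = -1/24  ⇒  CG² = 48×(-1/24)² = 1/12
CG = −√(1/12) = -0.288675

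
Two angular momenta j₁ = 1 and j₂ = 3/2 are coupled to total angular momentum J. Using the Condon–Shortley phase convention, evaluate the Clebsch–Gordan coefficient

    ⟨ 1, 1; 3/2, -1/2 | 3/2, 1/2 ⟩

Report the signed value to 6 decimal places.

√[4·1!1!2!/5! · 2!0!1!2!2!1!] = √(8/15)
  +(−1)^0/∏(0,1,0,1,1,1)! = 1  (running 1)
⟨..|..⟩ = √(8/15)·(1) = +0.730297

+0.730297  (= +√(8/15))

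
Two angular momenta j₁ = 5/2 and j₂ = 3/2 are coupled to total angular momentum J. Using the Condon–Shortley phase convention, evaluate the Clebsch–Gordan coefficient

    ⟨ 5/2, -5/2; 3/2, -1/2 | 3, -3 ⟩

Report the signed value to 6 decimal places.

-0.790569

j₁+j₂−J=1  J+j₁−j₂=4  J−j₁+j₂=2  j₁+j₂+J+1=8
(j₁±m₁, j₂±m₂, J±M) = (0,5,1,2,0,6)
P² = 1440
sum k=1..1:
  [1] −1/48 = -1/48
S = -1/48
C² = P²·S² = 5/8 ; C = -0.790569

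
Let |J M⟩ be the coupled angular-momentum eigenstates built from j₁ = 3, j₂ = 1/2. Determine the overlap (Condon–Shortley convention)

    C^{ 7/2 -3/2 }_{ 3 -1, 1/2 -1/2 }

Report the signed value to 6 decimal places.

j₁+j₂−J=0  J+j₁−j₂=6  J−j₁+j₂=1  j₁+j₂+J+1=8
(j₁±m₁, j₂±m₂, J±M) = (2,4,0,1,2,5)
P² = 11520/7
sum k=0..0:
  [0] +1/48 = 1/48
S = 1/48
C² = P²·S² = 5/7 ; C = +0.845154

+√(5/7) = +0.845154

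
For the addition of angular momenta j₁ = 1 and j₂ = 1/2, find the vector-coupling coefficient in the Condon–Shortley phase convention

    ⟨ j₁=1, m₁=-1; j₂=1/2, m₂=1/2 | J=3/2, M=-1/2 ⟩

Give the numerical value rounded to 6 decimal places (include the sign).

+0.577350  (= +√(1/3))

√[4·0!2!1!/4! · 0!2!1!0!1!2!] = √(4/3)
  +(−1)^0/∏(0,0,2,1,0,0)! = 1/2  (running 1/2)
⟨..|..⟩ = √(4/3)·(1/2) = +0.577350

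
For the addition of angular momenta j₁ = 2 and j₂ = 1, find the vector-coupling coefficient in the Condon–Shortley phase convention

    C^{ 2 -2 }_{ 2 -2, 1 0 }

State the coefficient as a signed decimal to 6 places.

-0.816497

j₁+j₂−J=1  J+j₁−j₂=3  J−j₁+j₂=1  j₁+j₂+J+1=6
(j₁±m₁, j₂±m₂, J±M) = (0,4,1,1,0,4)
P² = 24
sum k=1..1:
  [1] −1/6 = -1/6
S = -1/6
C² = P²·S² = 2/3 ; C = -0.816497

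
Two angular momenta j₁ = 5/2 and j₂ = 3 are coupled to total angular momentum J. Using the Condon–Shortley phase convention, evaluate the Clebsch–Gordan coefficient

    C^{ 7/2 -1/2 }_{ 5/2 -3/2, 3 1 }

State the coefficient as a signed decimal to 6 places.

+0.356348  (= +√(8/63))

j₁+j₂−J=2  J+j₁−j₂=3  J−j₁+j₂=4  j₁+j₂+J+1=10
(j₁±m₁, j₂±m₂, J±M) = (1,4,4,2,3,4)
P² = 18432/175
sum k=1..2:
  [1] −1/36 = -1/36
  [2] +1/16 = 1/16
S = 5/144
C² = P²·S² = 8/63 ; C = +0.356348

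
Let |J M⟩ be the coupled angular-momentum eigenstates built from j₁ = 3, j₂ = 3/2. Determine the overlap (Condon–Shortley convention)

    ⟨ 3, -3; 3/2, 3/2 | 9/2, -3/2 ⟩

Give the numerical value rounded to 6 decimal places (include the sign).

j₁+j₂−J=0  J+j₁−j₂=6  J−j₁+j₂=3  j₁+j₂+J+1=10
(j₁±m₁, j₂±m₂, J±M) = (0,6,3,0,3,6)
P² = 1555200/7
sum k=0..0:
  [0] +1/4320 = 1/4320
S = 1/4320
C² = P²·S² = 1/84 ; C = +0.109109

+√(1/84) = +0.109109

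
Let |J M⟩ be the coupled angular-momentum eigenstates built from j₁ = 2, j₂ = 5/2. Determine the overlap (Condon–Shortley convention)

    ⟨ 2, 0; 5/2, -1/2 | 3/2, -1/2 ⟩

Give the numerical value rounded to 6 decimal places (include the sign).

√[4·3!1!2!/7! · 2!2!2!3!1!2!] = √(32/35)
  +(−1)^1/∏(1,2,1,1,0,1)! = -1/2  (running -1/2)
  +(−1)^2/∏(2,1,0,0,1,2)! = 1/4  (running -1/4)
⟨..|..⟩ = √(32/35)·(-1/4) = -0.239046

−√(2/35) = -0.239046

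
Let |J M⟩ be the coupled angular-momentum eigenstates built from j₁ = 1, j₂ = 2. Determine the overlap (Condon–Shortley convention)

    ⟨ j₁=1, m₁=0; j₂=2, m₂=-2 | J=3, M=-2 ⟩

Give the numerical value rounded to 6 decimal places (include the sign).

triangle: 0!·2!·4!/7! = 48/5040
(j±m)!: 1!·1!·0!·4!·1!·5! = 2880
prefactor² = (2J+1)·Δ·N² = 192
  k=0: +1/(0!·0!·1!·0!·1!·4!) = 1/24
Σ = 1/24  ⇒  CG² = 192·1/24² = 1/3
CG = +√(1/3) = +0.577350

+√(1/3) = +0.577350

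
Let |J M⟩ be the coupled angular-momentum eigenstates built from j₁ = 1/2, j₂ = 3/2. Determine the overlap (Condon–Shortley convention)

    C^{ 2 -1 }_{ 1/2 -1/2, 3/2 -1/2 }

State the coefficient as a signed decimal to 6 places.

+√(3/4) ≈ +0.866025

√[5·0!1!3!/5! · 0!1!1!2!1!3!] = √(3)
  +(−1)^0/∏(0,0,1,1,0,2)! = 1/2  (running 1/2)
⟨..|..⟩ = √(3)·(1/2) = +0.866025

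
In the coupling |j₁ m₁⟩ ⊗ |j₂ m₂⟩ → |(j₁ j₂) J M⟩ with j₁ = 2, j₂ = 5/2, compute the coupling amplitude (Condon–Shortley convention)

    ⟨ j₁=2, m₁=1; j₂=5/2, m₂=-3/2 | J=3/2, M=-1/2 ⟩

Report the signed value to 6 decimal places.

−√(2/105) = -0.138013

j₁+j₂−J=3  J+j₁−j₂=1  J−j₁+j₂=2  j₁+j₂+J+1=7
(j₁±m₁, j₂±m₂, J±M) = (3,1,1,4,1,2)
P² = 96/35
sum k=0..1:
  [0] +1/6 = 1/6
  [1] −1/4 = -1/4
S = -1/12
C² = P²·S² = 2/105 ; C = -0.138013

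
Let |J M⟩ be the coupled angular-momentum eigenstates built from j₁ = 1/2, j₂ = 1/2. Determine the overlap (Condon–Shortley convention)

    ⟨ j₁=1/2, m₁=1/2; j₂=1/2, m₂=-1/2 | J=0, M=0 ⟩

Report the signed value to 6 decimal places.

+√(1/2) = +0.707107

√[1·1!0!0!/2! · 1!0!0!1!0!0!] = √(1/2)
  +(−1)^0/∏(0,1,0,0,0,0)! = 1  (running 1)
⟨..|..⟩ = √(1/2)·(1) = +0.707107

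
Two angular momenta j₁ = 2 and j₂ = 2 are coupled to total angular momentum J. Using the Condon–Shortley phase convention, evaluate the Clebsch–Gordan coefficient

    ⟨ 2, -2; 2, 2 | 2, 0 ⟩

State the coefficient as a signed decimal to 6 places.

+√(2/7) ≈ +0.534522

triangle: 2!×2!×2!/7! = 8/5040
(j±m)!: 0!×4!×4!×0!×2!×2! = 2304
prefactor² = (2J+1)×Δ×N² = 128/7
  k=2: +1/(2!×0!×2!×2!×0!×0!) = 1/8
Σ = 1/8  ⇒  CG² = 128/7×1/8² = 2/7
CG = +√(2/7) = +0.534522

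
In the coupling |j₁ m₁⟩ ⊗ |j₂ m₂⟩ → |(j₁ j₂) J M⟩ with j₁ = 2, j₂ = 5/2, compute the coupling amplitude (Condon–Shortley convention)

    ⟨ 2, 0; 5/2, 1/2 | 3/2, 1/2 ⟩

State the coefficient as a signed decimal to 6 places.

triangle: 3!*1!*2!/7! = 12/5040
(j±m)!: 2!*2!*3!*2!*2!*1! = 96
prefactor² = (2J+1)*Δ*N² = 32/35
  k=1: −1/(1!*2!*1!*2!*0!*0!) = -1/4
  k=2: +1/(2!*1!*0!*1!*1!*1!) = 1/2
Σ = 1/4  ⇒  CG² = 32/35*1/4² = 2/35
CG = +√(2/35) = +0.239046

+√(2/35) = +0.239046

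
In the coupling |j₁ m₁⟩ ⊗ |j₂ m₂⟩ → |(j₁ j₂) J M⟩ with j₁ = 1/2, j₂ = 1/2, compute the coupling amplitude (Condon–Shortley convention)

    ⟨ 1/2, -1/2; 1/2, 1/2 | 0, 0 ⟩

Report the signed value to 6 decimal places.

−√(1/2) = -0.707107

triangle: 1!·0!·0!/2! = 1/2
(j±m)!: 0!·1!·1!·0!·0!·0! = 1
prefactor² = (2J+1)·Δ·N² = 1/2
  k=1: −1/(1!·0!·0!·0!·0!·0!) = -1
Σ = -1  ⇒  CG² = 1/2·(-1)² = 1/2
CG = −√(1/2) = -0.707107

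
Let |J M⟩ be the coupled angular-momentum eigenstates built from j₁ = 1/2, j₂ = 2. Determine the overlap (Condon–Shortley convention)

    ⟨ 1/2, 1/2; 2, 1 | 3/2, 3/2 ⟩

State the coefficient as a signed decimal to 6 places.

+√(1/5) = +0.447214

triangle: 1!·0!·3!/5! = 6/120
(j±m)!: 1!·0!·3!·1!·3!·0! = 36
prefactor² = (2J+1)·Δ·N² = 36/5
  k=0: +1/(0!·1!·0!·3!·0!·0!) = 1/6
Σ = 1/6  ⇒  CG² = 36/5·1/6² = 1/5
CG = +√(1/5) = +0.447214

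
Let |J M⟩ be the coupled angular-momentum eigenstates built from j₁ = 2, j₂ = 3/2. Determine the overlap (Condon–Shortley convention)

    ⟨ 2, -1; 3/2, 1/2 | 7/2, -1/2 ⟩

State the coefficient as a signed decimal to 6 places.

+0.585540

j₁+j₂−J=0  J+j₁−j₂=4  J−j₁+j₂=3  j₁+j₂+J+1=8
(j₁±m₁, j₂±m₂, J±M) = (1,3,2,1,3,4)
P² = 1728/35
sum k=0..0:
  [0] +1/12 = 1/12
S = 1/12
C² = P²·S² = 12/35 ; C = +0.585540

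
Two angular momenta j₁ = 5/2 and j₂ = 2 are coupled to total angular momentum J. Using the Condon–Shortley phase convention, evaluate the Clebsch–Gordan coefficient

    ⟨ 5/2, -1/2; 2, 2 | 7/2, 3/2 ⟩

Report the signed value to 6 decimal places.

−√(8/21) ≈ -0.617213

triangle: 1!*4!*3!/9! = 144/362880
(j±m)!: 2!*3!*4!*0!*5!*2! = 69120
prefactor² = (2J+1)*Δ*N² = 1536/7
  k=1: −1/(1!*0!*2!*3!*2!*0!) = -1/24
Σ = -1/24  ⇒  CG² = 1536/7*(-1/24)² = 8/21
CG = −√(8/21) = -0.617213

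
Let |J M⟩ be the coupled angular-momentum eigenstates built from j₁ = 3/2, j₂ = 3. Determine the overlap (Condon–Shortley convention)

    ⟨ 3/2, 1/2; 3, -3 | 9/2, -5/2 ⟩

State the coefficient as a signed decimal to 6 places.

+0.288675

√[10·0!3!6!/10! · 2!1!0!6!2!7!] = √(172800)
  +(−1)^0/∏(0,0,1,0,2,6)! = 1/1440  (running 1/1440)
⟨..|..⟩ = √(172800)·(1/1440) = +0.288675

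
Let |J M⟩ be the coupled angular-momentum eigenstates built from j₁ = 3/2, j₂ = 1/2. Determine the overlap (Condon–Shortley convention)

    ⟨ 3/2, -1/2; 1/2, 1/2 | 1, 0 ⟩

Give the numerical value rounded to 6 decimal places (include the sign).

√[3·1!2!0!/4! · 1!2!1!0!1!1!] = √(1/2)
  +(−1)^1/∏(1,0,1,0,1,0)! = -1  (running -1)
⟨..|..⟩ = √(1/2)·(-1) = -0.707107

−√(1/2) ≈ -0.707107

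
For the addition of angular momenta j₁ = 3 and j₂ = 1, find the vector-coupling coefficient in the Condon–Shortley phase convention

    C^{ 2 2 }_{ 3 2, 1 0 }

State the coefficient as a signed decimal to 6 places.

-0.487950

triangle: 2!×4!×0!/7! = 48/5040
(j±m)!: 5!×1!×1!×1!×4!×0! = 2880
prefactor² = (2J+1)×Δ×N² = 960/7
  k=1: −1/(1!×1!×0!×0!×4!×0!) = -1/24
Σ = -1/24  ⇒  CG² = 960/7×(-1/24)² = 5/21
CG = −√(5/21) = -0.487950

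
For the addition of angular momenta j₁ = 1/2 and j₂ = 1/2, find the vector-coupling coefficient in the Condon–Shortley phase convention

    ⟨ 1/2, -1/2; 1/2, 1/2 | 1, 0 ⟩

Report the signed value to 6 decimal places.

triangle: 0!·1!·1!/3! = 1/6
(j±m)!: 0!·1!·1!·0!·1!·1! = 1
prefactor² = (2J+1)·Δ·N² = 1/2
  k=0: +1/(0!·0!·1!·1!·0!·0!) = 1
Σ = 1  ⇒  CG² = 1/2·1² = 1/2
CG = +√(1/2) = +0.707107

+√(1/2) = +0.707107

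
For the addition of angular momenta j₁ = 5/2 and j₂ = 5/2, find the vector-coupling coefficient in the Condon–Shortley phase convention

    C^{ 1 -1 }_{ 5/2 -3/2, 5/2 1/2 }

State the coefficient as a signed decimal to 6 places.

triangle: 4!·1!·1!/7! = 24/5040
(j±m)!: 1!·4!·3!·2!·0!·2! = 576
prefactor² = (2J+1)·Δ·N² = 288/35
  k=3: −1/(3!·1!·1!·0!·0!·1!) = -1/6
Σ = -1/6  ⇒  CG² = 288/35·(-1/6)² = 8/35
CG = −√(8/35) = -0.478091

-0.478091  (= −√(8/35))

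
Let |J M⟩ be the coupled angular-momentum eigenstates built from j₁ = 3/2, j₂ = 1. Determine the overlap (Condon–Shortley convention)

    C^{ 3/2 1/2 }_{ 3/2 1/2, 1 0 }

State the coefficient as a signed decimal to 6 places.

j₁+j₂−J=1  J+j₁−j₂=2  J−j₁+j₂=1  j₁+j₂+J+1=5
(j₁±m₁, j₂±m₂, J±M) = (2,1,1,1,2,1)
P² = 4/15
sum k=0..1:
  [0] +1/1 = 1
  [1] −1/2 = -1/2
S = 1/2
C² = P²·S² = 1/15 ; C = +0.258199

+√(1/15) = +0.258199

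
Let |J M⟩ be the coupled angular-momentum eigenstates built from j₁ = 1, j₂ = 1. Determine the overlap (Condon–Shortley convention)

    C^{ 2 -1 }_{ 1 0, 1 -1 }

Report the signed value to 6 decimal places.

+√(1/2) ≈ +0.707107

triangle: 0!*2!*2!/5! = 4/120
(j±m)!: 1!*1!*0!*2!*1!*3! = 12
prefactor² = (2J+1)*Δ*N² = 2
  k=0: +1/(0!*0!*1!*0!*1!*2!) = 1/2
Σ = 1/2  ⇒  CG² = 2*1/2² = 1/2
CG = +√(1/2) = +0.707107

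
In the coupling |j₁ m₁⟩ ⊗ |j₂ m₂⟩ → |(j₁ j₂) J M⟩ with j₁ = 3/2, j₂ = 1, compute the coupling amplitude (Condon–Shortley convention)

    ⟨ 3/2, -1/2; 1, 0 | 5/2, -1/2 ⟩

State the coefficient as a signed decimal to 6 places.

+√(3/5) ≈ +0.774597

triangle: 0!×3!×2!/6! = 12/720
(j±m)!: 1!×2!×1!×1!×2!×3! = 24
prefactor² = (2J+1)×Δ×N² = 12/5
  k=0: +1/(0!×0!×2!×1!×1!×1!) = 1/2
Σ = 1/2  ⇒  CG² = 12/5×1/2² = 3/5
CG = +√(3/5) = +0.774597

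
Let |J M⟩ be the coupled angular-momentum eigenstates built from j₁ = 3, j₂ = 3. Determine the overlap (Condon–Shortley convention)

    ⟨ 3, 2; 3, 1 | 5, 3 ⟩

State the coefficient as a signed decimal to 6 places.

triangle: 1!*5!*5!/12! = 14400/479001600
(j±m)!: 5!*1!*4!*2!*8!*2! = 464486400
prefactor² = (2J+1)*Δ*N² = 153600
  k=0: +1/(0!*1!*1!*4!*4!*1!) = 1/576
  k=1: −1/(1!*0!*0!*3!*5!*2!) = -1/1440
Σ = 1/960  ⇒  CG² = 153600*1/960² = 1/6
CG = +√(1/6) = +0.408248

+√(1/6) ≈ +0.408248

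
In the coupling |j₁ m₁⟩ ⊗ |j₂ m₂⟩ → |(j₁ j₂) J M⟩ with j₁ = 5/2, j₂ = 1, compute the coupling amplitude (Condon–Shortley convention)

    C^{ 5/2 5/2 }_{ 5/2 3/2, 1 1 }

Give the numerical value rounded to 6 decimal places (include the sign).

−√(2/7) = -0.534522

j₁+j₂−J=1  J+j₁−j₂=4  J−j₁+j₂=1  j₁+j₂+J+1=7
(j₁±m₁, j₂±m₂, J±M) = (4,1,2,0,5,0)
P² = 1152/7
sum k=1..1:
  [1] −1/24 = -1/24
S = -1/24
C² = P²·S² = 2/7 ; C = -0.534522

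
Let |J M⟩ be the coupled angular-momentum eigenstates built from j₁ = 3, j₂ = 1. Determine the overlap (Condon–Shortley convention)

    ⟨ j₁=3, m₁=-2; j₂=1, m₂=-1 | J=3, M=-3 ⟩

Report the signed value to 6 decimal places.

+0.500000  (= +√(1/4))

√[7·1!5!1!/8! · 1!5!0!2!0!6!] = √(3600)
  +(−1)^0/∏(0,1,5,0,0,1)! = 1/120  (running 1/120)
⟨..|..⟩ = √(3600)·(1/120) = +0.500000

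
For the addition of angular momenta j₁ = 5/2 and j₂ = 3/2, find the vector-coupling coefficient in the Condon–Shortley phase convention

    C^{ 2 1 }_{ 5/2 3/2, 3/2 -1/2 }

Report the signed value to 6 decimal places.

+√(1/42) = +0.154303

j₁+j₂−J=2  J+j₁−j₂=3  J−j₁+j₂=1  j₁+j₂+J+1=7
(j₁±m₁, j₂±m₂, J±M) = (4,1,1,2,3,1)
P² = 24/7
sum k=0..1:
  [0] +1/4 = 1/4
  [1] −1/6 = -1/6
S = 1/12
C² = P²·S² = 1/42 ; C = +0.154303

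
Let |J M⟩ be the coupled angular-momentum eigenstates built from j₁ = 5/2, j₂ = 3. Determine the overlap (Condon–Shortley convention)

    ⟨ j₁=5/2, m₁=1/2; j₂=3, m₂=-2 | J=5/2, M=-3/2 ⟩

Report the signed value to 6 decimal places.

√[6·3!2!3!/9! · 3!2!1!5!1!4!] = √(288/7)
  +(−1)^0/∏(0,3,2,1,0,2)! = 1/24  (running 1/24)
  +(−1)^1/∏(1,2,1,0,1,3)! = -1/12  (running -1/24)
⟨..|..⟩ = √(288/7)·(-1/24) = -0.267261

−√(1/14) = -0.267261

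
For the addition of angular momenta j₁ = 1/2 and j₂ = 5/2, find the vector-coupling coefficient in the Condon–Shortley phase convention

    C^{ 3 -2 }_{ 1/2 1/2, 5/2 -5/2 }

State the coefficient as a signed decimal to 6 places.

+√(1/6) = +0.408248

triangle: 0!×1!×5!/7! = 120/5040
(j±m)!: 1!×0!×0!×5!×1!×5! = 14400
prefactor² = (2J+1)×Δ×N² = 2400
  k=0: +1/(0!×0!×0!×0!×1!×5!) = 1/120
Σ = 1/120  ⇒  CG² = 2400×1/120² = 1/6
CG = +√(1/6) = +0.408248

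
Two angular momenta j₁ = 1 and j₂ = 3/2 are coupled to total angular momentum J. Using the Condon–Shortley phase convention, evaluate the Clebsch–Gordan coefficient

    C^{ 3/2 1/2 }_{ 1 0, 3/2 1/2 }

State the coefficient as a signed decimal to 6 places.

-0.258199  (= −√(1/15))

triangle: 1!×1!×2!/5! = 2/120
(j±m)!: 1!×1!×2!×1!×2!×1! = 4
prefactor² = (2J+1)×Δ×N² = 4/15
  k=0: +1/(0!×1!×1!×2!×0!×0!) = 1/2
  k=1: −1/(1!×0!×0!×1!×1!×1!) = -1
Σ = -1/2  ⇒  CG² = 4/15×(-1/2)² = 1/15
CG = −√(1/15) = -0.258199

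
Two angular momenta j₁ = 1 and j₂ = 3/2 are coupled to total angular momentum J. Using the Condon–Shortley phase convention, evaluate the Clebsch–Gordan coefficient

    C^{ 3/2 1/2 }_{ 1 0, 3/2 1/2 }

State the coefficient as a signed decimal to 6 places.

j₁+j₂−J=1  J+j₁−j₂=1  J−j₁+j₂=2  j₁+j₂+J+1=5
(j₁±m₁, j₂±m₂, J±M) = (1,1,2,1,2,1)
P² = 4/15
sum k=0..1:
  [0] +1/2 = 1/2
  [1] −1/1 = -1
S = -1/2
C² = P²·S² = 1/15 ; C = -0.258199

-0.258199  (= −√(1/15))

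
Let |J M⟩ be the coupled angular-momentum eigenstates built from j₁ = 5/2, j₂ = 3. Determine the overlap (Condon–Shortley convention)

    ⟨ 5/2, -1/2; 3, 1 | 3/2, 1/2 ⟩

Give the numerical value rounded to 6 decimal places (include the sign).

-0.097590

√[4·4!1!2!/8! · 2!3!4!2!2!1!] = √(192/35)
  +(−1)^2/∏(2,2,1,2,0,0)! = 1/8  (running 1/8)
  +(−1)^3/∏(3,1,0,1,1,1)! = -1/6  (running -1/24)
⟨..|..⟩ = √(192/35)·(-1/24) = -0.097590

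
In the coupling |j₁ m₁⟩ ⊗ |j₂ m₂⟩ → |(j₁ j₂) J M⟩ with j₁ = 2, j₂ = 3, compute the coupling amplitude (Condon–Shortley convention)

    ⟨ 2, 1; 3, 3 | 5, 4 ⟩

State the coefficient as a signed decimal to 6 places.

+0.632456

triangle: 0!×4!×6!/11! = 17280/39916800
(j±m)!: 3!×1!×6!×0!×9!×1! = 1567641600
prefactor² = (2J+1)×Δ×N² = 7464960
  k=0: +1/(0!×0!×1!×6!×3!×0!) = 1/4320
Σ = 1/4320  ⇒  CG² = 7464960×1/4320² = 2/5
CG = +√(2/5) = +0.632456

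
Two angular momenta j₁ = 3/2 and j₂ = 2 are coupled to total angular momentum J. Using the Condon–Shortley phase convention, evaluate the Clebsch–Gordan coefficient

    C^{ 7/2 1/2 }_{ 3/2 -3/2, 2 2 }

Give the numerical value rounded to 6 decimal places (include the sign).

+√(1/35) ≈ +0.169031

triangle: 0!*3!*4!/8! = 144/40320
(j±m)!: 0!*3!*4!*0!*4!*3! = 20736
prefactor² = (2J+1)*Δ*N² = 20736/35
  k=0: +1/(0!*0!*3!*4!*0!*0!) = 1/144
Σ = 1/144  ⇒  CG² = 20736/35*1/144² = 1/35
CG = +√(1/35) = +0.169031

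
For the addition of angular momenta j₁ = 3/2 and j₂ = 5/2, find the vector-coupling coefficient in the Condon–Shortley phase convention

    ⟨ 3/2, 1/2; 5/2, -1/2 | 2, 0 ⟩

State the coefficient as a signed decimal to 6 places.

triangle: 2!×1!×3!/7! = 12/5040
(j±m)!: 2!×1!×2!×3!×2!×2! = 96
prefactor² = (2J+1)×Δ×N² = 8/7
  k=0: +1/(0!×2!×1!×2!×0!×1!) = 1/4
  k=1: −1/(1!×1!×0!×1!×1!×2!) = -1/2
Σ = -1/4  ⇒  CG² = 8/7×(-1/4)² = 1/14
CG = −√(1/14) = -0.267261

−√(1/14) = -0.267261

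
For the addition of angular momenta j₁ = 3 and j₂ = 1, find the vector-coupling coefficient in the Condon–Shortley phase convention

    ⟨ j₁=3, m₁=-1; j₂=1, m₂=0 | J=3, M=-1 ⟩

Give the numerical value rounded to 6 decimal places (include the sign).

√[7·1!5!1!/8! · 2!4!1!1!2!4!] = √(48)
  +(−1)^0/∏(0,1,4,1,1,0)! = 1/24  (running 1/24)
  +(−1)^1/∏(1,0,3,0,2,1)! = -1/12  (running -1/24)
⟨..|..⟩ = √(48)·(-1/24) = -0.288675

-0.288675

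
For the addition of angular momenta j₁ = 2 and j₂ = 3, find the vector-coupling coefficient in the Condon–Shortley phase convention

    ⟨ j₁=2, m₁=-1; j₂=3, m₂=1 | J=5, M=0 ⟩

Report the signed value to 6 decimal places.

j₁+j₂−J=0  J+j₁−j₂=4  J−j₁+j₂=6  j₁+j₂+J+1=11
(j₁±m₁, j₂±m₂, J±M) = (1,3,4,2,5,5)
P² = 138240/7
sum k=0..0:
  [0] +1/288 = 1/288
S = 1/288
C² = P²·S² = 5/21 ; C = +0.487950

+√(5/21) = +0.487950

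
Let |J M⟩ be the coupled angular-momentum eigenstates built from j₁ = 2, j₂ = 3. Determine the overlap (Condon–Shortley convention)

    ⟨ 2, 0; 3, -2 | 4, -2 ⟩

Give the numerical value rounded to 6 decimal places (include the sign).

+0.585540  (= +√(12/35))

j₁+j₂−J=1  J+j₁−j₂=3  J−j₁+j₂=5  j₁+j₂+J+1=10
(j₁±m₁, j₂±m₂, J±M) = (2,2,1,5,2,6)
P² = 8640/7
sum k=0..1:
  [0] +1/48 = 1/48
  [1] −1/240 = -1/240
S = 1/60
C² = P²·S² = 12/35 ; C = +0.585540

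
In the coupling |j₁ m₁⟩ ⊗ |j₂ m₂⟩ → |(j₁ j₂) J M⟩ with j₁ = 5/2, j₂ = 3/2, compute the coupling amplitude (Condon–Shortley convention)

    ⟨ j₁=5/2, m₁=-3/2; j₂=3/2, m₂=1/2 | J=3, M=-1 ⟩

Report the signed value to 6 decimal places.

√[7·1!4!2!/8! · 1!4!2!1!2!4!] = √(96/5)
  +(−1)^0/∏(0,1,4,2,0,0)! = 1/48  (running 1/48)
  +(−1)^1/∏(1,0,3,1,1,1)! = -1/6  (running -7/48)
⟨..|..⟩ = √(96/5)·(-7/48) = -0.639010

−√(49/120) ≈ -0.639010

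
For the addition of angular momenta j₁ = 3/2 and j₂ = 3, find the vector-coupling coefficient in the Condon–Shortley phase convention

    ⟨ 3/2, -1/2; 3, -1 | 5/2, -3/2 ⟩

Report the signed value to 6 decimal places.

√[6·2!1!4!/8! · 1!2!2!4!1!4!] = √(576/35)
  +(−1)^1/∏(1,1,1,1,0,3)! = -1/6  (running -1/6)
  +(−1)^2/∏(2,0,0,0,1,4)! = 1/48  (running -7/48)
⟨..|..⟩ = √(576/35)·(-7/48) = -0.591608

−√(7/20) = -0.591608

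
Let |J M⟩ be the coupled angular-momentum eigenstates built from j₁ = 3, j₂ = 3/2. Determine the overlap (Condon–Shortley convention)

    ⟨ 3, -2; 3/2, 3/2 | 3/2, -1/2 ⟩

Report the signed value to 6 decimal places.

−√(2/7) = -0.534522

triangle: 3!×3!×0!/7! = 36/5040
(j±m)!: 1!×5!×3!×0!×1!×2! = 1440
prefactor² = (2J+1)×Δ×N² = 288/7
  k=3: −1/(3!×0!×2!×0!×1!×0!) = -1/12
Σ = -1/12  ⇒  CG² = 288/7×(-1/12)² = 2/7
CG = −√(2/7) = -0.534522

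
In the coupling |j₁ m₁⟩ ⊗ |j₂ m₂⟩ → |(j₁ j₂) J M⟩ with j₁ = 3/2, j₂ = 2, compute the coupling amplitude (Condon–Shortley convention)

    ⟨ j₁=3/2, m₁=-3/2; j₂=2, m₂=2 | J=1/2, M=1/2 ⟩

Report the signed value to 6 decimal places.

−√(2/5) = -0.632456

j₁+j₂−J=3  J+j₁−j₂=0  J−j₁+j₂=1  j₁+j₂+J+1=5
(j₁±m₁, j₂±m₂, J±M) = (0,3,4,0,1,0)
P² = 72/5
sum k=3..3:
  [3] −1/6 = -1/6
S = -1/6
C² = P²·S² = 2/5 ; C = -0.632456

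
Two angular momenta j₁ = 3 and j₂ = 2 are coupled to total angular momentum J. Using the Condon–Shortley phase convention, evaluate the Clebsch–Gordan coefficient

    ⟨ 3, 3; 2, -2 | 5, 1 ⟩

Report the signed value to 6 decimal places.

√[11·0!6!4!/11! · 6!0!0!4!6!4!] = √(9953280/7)
  +(−1)^0/∏(0,0,0,0,6,4)! = 1/17280  (running 1/17280)
⟨..|..⟩ = √(9953280/7)·(1/17280) = +0.069007

+√(1/210) = +0.069007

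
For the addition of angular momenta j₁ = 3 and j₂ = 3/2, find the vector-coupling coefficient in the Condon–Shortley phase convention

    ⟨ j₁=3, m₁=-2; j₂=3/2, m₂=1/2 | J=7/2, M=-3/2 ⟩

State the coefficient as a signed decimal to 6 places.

j₁+j₂−J=1  J+j₁−j₂=5  J−j₁+j₂=2  j₁+j₂+J+1=9
(j₁±m₁, j₂±m₂, J±M) = (1,5,2,1,2,5)
P² = 6400/21
sum k=0..1:
  [0] +1/240 = 1/240
  [1] −1/24 = -1/24
S = -3/80
C² = P²·S² = 3/7 ; C = -0.654654

−√(3/7) = -0.654654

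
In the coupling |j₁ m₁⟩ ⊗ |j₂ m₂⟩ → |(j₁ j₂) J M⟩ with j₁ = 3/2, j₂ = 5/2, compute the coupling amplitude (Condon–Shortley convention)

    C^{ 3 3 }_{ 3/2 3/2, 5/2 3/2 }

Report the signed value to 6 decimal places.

j₁+j₂−J=1  J+j₁−j₂=2  J−j₁+j₂=4  j₁+j₂+J+1=8
(j₁±m₁, j₂±m₂, J±M) = (3,0,4,1,6,0)
P² = 864
sum k=0..0:
  [0] +1/48 = 1/48
S = 1/48
C² = P²·S² = 3/8 ; C = +0.612372

+0.612372  (= +√(3/8))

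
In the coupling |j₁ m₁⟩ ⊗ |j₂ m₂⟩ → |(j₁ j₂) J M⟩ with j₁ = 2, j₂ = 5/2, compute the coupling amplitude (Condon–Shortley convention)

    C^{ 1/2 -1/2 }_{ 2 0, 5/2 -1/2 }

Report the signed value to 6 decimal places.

j₁+j₂−J=4  J+j₁−j₂=0  J−j₁+j₂=1  j₁+j₂+J+1=6
(j₁±m₁, j₂±m₂, J±M) = (2,2,2,3,0,1)
P² = 16/5
sum k=2..2:
  [2] +1/4 = 1/4
S = 1/4
C² = P²·S² = 1/5 ; C = +0.447214

+√(1/5) = +0.447214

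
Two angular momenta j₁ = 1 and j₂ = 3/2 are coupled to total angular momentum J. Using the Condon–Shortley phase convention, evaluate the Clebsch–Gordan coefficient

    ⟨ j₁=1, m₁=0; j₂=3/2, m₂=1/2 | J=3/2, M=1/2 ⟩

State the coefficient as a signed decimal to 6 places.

−√(1/15) ≈ -0.258199

j₁+j₂−J=1  J+j₁−j₂=1  J−j₁+j₂=2  j₁+j₂+J+1=5
(j₁±m₁, j₂±m₂, J±M) = (1,1,2,1,2,1)
P² = 4/15
sum k=0..1:
  [0] +1/2 = 1/2
  [1] −1/1 = -1
S = -1/2
C² = P²·S² = 1/15 ; C = -0.258199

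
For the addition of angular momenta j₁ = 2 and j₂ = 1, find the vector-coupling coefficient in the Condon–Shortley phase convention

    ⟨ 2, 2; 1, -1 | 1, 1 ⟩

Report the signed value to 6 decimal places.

+√(3/5) = +0.774597

√[3·2!2!0!/5! · 4!0!0!2!2!0!] = √(48/5)
  +(−1)^0/∏(0,2,0,0,2,0)! = 1/4  (running 1/4)
⟨..|..⟩ = √(48/5)·(1/4) = +0.774597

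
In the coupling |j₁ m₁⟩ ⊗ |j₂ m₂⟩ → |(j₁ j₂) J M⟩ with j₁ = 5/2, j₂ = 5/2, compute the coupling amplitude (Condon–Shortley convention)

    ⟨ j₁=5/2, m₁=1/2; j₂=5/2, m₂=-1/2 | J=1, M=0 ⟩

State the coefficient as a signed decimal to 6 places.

+0.119523  (= +√(1/70))

triangle: 4!·1!·1!/7! = 24/5040
(j±m)!: 3!·2!·2!·3!·1!·1! = 144
prefactor² = (2J+1)·Δ·N² = 72/35
  k=1: −1/(1!·3!·1!·1!·0!·0!) = -1/6
  k=2: +1/(2!·2!·0!·0!·1!·1!) = 1/4
Σ = 1/12  ⇒  CG² = 72/35·1/12² = 1/70
CG = +√(1/70) = +0.119523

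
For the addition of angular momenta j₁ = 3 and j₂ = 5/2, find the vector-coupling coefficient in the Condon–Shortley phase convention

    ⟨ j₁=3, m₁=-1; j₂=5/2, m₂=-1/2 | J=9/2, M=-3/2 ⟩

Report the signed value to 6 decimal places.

√[10·1!5!4!/11! · 2!4!2!3!3!6!] = √(138240/77)
  +(−1)^0/∏(0,1,4,2,1,2)! = 1/96  (running 1/96)
  +(−1)^1/∏(1,0,3,1,2,3)! = -1/72  (running -1/288)
⟨..|..⟩ = √(138240/77)·(-1/288) = -0.147122

-0.147122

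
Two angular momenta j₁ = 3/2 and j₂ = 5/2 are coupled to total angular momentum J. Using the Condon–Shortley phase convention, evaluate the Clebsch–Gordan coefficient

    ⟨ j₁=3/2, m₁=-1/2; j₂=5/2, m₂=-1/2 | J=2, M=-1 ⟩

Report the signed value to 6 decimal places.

−√(25/84) ≈ -0.545545

triangle: 2!*1!*3!/7! = 12/5040
(j±m)!: 1!*2!*2!*3!*1!*3! = 144
prefactor² = (2J+1)*Δ*N² = 12/7
  k=1: −1/(1!*1!*1!*1!*0!*2!) = -1/2
  k=2: +1/(2!*0!*0!*0!*1!*3!) = 1/12
Σ = -5/12  ⇒  CG² = 12/7*(-5/12)² = 25/84
CG = −√(25/84) = -0.545545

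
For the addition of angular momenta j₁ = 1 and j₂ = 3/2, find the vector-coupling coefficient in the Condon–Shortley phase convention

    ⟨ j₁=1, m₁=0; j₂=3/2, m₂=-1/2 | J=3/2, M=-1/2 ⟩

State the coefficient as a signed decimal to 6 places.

+0.258199  (= +√(1/15))

triangle: 1!×1!×2!/5! = 2/120
(j±m)!: 1!×1!×1!×2!×1!×2! = 4
prefactor² = (2J+1)×Δ×N² = 4/15
  k=0: +1/(0!×1!×1!×1!×0!×1!) = 1
  k=1: −1/(1!×0!×0!×0!×1!×2!) = -1/2
Σ = 1/2  ⇒  CG² = 4/15×1/2² = 1/15
CG = +√(1/15) = +0.258199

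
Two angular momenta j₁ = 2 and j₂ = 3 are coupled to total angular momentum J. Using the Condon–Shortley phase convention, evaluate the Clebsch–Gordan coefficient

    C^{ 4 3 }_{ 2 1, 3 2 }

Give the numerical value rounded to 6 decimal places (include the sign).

−√(1/20) ≈ -0.223607

√[9·1!3!5!/10! · 3!1!5!1!7!1!] = √(6480)
  +(−1)^0/∏(0,1,1,5,2,0)! = 1/240  (running 1/240)
  +(−1)^1/∏(1,0,0,4,3,1)! = -1/144  (running -1/360)
⟨..|..⟩ = √(6480)·(-1/360) = -0.223607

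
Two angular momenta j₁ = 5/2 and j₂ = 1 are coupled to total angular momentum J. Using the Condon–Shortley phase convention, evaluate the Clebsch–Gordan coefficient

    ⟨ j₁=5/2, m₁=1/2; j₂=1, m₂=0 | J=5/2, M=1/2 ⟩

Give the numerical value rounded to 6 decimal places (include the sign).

j₁+j₂−J=1  J+j₁−j₂=4  J−j₁+j₂=1  j₁+j₂+J+1=7
(j₁±m₁, j₂±m₂, J±M) = (3,2,1,1,3,2)
P² = 144/35
sum k=0..1:
  [0] +1/4 = 1/4
  [1] −1/6 = -1/6
S = 1/12
C² = P²·S² = 1/35 ; C = +0.169031

+0.169031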